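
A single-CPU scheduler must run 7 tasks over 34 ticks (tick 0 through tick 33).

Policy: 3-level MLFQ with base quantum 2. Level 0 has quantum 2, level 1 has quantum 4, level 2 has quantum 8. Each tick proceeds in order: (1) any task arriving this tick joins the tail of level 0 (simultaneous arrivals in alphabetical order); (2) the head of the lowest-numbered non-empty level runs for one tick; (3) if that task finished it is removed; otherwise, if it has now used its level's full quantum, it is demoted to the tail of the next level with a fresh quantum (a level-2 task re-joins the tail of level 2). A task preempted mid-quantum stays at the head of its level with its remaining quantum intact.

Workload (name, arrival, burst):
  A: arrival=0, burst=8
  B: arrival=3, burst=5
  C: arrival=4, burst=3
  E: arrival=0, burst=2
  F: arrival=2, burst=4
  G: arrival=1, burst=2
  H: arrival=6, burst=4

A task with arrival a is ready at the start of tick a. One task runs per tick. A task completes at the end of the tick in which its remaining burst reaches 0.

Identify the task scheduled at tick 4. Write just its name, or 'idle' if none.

t=0: L0/L1/L2 = AE/-/- → run A
t=1: L0/L1/L2 = AEG/-/- → run A
t=2: L0/L1/L2 = EGF/A/- → run E
t=3: L0/L1/L2 = EGFB/A/- → run E
t=4: L0/L1/L2 = GFBC/A/- → run G
t=5: L0/L1/L2 = GFBC/A/- → run G
t=6: L0/L1/L2 = FBCH/A/- → run F
t=7: L0/L1/L2 = FBCH/A/- → run F
t=8: L0/L1/L2 = BCH/AF/- → run B
t=9: L0/L1/L2 = BCH/AF/- → run B
t=10: L0/L1/L2 = CH/AFB/- → run C
t=11: L0/L1/L2 = CH/AFB/- → run C
t=12: L0/L1/L2 = H/AFBC/- → run H
t=13: L0/L1/L2 = H/AFBC/- → run H
t=14: L0/L1/L2 = -/AFBCH/- → run A
t=15: L0/L1/L2 = -/AFBCH/- → run A
t=16: L0/L1/L2 = -/AFBCH/- → run A
t=17: L0/L1/L2 = -/AFBCH/- → run A
t=18: L0/L1/L2 = -/FBCH/A → run F
t=19: L0/L1/L2 = -/FBCH/A → run F
t=20: L0/L1/L2 = -/BCH/A → run B
t=21: L0/L1/L2 = -/BCH/A → run B
t=22: L0/L1/L2 = -/BCH/A → run B
t=23: L0/L1/L2 = -/CH/A → run C
t=24: L0/L1/L2 = -/H/A → run H
t=25: L0/L1/L2 = -/H/A → run H
t=26: L0/L1/L2 = -/-/A → run A
t=27: L0/L1/L2 = -/-/A → run A
t=28: (idle)
t=29: (idle)
t=30: (idle)
t=31: (idle)
t=32: (idle)
t=33: (idle)

running at tick 4 = G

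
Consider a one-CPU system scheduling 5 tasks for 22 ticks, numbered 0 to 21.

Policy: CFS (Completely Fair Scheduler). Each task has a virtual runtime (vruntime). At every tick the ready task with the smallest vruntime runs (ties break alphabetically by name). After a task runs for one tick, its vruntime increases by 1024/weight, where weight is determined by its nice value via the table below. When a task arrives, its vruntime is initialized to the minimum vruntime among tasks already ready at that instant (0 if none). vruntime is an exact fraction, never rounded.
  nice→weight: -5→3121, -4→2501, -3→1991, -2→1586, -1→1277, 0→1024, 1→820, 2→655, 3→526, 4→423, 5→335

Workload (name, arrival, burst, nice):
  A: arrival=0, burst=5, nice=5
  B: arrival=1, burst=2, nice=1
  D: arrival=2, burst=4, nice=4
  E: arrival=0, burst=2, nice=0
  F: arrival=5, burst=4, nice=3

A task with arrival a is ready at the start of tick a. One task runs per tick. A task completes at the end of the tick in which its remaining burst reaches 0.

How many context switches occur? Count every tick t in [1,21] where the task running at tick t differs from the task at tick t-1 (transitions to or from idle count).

context switches = 15

t=0: vr[A=0 E=0] → run A
t=1: vr[A=1024/335 B=0 E=0] → run B
t=2: vr[A=1024/335 B=256/205 D=0 E=0] → run D
t=3: vr[A=1024/335 B=256/205 D=1024/423 E=0] → run E
t=4: vr[A=1024/335 B=256/205 D=1024/423 E=1] → run E
t=5: vr[A=1024/335 B=256/205 D=1024/423 F=256/205] → run B
t=6: vr[A=1024/335 D=1024/423 F=256/205] → run F
t=7: vr[A=1024/335 D=1024/423 F=172288/53915] → run D
t=8: vr[A=1024/335 D=2048/423 F=172288/53915] → run A
t=9: vr[A=2048/335 D=2048/423 F=172288/53915] → run F
t=10: vr[A=2048/335 D=2048/423 F=277248/53915] → run D
t=11: vr[A=2048/335 D=1024/141 F=277248/53915] → run F
t=12: vr[A=2048/335 D=1024/141 F=382208/53915] → run A
t=13: vr[A=3072/335 D=1024/141 F=382208/53915] → run F
t=14: vr[A=3072/335 D=1024/141] → run D
t=15: vr[A=3072/335] → run A
t=16: vr[A=4096/335] → run A
t=17: (idle)
t=18: (idle)
t=19: (idle)
t=20: (idle)
t=21: (idle)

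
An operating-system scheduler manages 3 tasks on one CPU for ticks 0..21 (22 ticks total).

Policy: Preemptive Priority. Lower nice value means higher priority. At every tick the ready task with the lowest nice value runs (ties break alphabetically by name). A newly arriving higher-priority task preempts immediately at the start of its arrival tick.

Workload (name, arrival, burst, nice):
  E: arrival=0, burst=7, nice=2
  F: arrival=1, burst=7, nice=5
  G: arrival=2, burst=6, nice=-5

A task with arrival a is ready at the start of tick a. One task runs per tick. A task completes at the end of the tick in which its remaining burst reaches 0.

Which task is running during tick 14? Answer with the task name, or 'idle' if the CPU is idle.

t=0: ready={E} → run E
t=1: ready={E,F} → run E
t=2: ready={E,F,G} → run G
t=3: ready={E,F,G} → run G
t=4: ready={E,F,G} → run G
t=5: ready={E,F,G} → run G
t=6: ready={E,F,G} → run G
t=7: ready={E,F,G} → run G
t=8: ready={E,F} → run E
t=9: ready={E,F} → run E
t=10: ready={E,F} → run E
t=11: ready={E,F} → run E
t=12: ready={E,F} → run E
t=13: ready={F} → run F
t=14: ready={F} → run F
t=15: ready={F} → run F
t=16: ready={F} → run F
t=17: ready={F} → run F
t=18: ready={F} → run F
t=19: ready={F} → run F
t=20: (idle)
t=21: (idle)

running at tick 14 = F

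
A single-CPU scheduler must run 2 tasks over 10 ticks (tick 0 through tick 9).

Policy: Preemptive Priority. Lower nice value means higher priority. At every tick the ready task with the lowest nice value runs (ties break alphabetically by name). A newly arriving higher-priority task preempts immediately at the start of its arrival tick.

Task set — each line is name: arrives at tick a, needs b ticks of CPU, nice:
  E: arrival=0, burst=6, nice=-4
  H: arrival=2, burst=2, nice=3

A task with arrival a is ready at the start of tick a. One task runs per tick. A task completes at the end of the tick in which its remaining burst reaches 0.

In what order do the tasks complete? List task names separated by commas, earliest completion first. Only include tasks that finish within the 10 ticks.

completion order = E, H

t=0: ready={E} → run E
t=1: ready={E} → run E
t=2: ready={E,H} → run E
t=3: ready={E,H} → run E
t=4: ready={E,H} → run E
t=5: ready={E,H} → run E
t=6: ready={H} → run H
t=7: ready={H} → run H
t=8: (idle)
t=9: (idle)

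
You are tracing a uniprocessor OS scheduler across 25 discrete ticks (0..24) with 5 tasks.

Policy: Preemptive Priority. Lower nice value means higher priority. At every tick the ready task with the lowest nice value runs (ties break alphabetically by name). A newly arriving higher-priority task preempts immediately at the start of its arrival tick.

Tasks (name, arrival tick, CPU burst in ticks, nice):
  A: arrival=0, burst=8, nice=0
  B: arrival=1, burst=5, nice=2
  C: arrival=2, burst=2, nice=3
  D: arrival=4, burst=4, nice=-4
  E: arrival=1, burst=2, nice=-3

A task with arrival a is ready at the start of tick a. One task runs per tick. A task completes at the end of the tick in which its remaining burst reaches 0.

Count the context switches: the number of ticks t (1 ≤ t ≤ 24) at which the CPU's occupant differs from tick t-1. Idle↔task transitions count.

context switches = 7

t=0: ready={A} → run A
t=1: ready={A,B,E} → run E
t=2: ready={A,B,C,E} → run E
t=3: ready={A,B,C} → run A
t=4: ready={A,B,C,D} → run D
t=5: ready={A,B,C,D} → run D
t=6: ready={A,B,C,D} → run D
t=7: ready={A,B,C,D} → run D
t=8: ready={A,B,C} → run A
t=9: ready={A,B,C} → run A
t=10: ready={A,B,C} → run A
t=11: ready={A,B,C} → run A
t=12: ready={A,B,C} → run A
t=13: ready={A,B,C} → run A
t=14: ready={B,C} → run B
t=15: ready={B,C} → run B
t=16: ready={B,C} → run B
t=17: ready={B,C} → run B
t=18: ready={B,C} → run B
t=19: ready={C} → run C
t=20: ready={C} → run C
t=21: (idle)
t=22: (idle)
t=23: (idle)
t=24: (idle)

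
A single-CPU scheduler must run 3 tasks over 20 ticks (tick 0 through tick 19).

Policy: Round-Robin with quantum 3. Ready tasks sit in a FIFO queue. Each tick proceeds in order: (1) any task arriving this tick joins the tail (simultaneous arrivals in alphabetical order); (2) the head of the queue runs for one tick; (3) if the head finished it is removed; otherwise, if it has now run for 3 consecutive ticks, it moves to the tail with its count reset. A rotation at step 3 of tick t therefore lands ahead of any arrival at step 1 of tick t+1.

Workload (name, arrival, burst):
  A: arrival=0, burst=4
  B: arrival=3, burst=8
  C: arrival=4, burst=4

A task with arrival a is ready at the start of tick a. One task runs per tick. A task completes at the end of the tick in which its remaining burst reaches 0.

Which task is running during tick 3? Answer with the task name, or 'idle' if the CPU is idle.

t=0: queue=[A] q_used=0 → run A
t=1: queue=[A] q_used=1 → run A
t=2: queue=[A] q_used=2 → run A
t=3: queue=[A,B] q_used=0 → run A
t=4: queue=[B,C] q_used=0 → run B
t=5: queue=[B,C] q_used=1 → run B
t=6: queue=[B,C] q_used=2 → run B
t=7: queue=[C,B] q_used=0 → run C
t=8: queue=[C,B] q_used=1 → run C
t=9: queue=[C,B] q_used=2 → run C
t=10: queue=[B,C] q_used=0 → run B
t=11: queue=[B,C] q_used=1 → run B
t=12: queue=[B,C] q_used=2 → run B
t=13: queue=[C,B] q_used=0 → run C
t=14: queue=[B] q_used=0 → run B
t=15: queue=[B] q_used=1 → run B
t=16: (idle)
t=17: (idle)
t=18: (idle)
t=19: (idle)

running at tick 3 = A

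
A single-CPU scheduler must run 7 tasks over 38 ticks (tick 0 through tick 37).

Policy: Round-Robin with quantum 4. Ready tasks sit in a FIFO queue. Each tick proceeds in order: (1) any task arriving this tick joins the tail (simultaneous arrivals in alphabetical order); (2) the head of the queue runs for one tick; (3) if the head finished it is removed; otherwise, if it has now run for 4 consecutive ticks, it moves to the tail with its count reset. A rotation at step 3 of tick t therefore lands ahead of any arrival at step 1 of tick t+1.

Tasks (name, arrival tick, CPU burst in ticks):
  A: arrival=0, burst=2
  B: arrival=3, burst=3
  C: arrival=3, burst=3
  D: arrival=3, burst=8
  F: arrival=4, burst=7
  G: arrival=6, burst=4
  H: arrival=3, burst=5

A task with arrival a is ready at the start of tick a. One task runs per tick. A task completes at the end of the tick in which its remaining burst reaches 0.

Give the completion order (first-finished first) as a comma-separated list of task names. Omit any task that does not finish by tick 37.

t=0: queue=[A] q_used=0 → run A
t=1: queue=[A] q_used=1 → run A
t=2: (idle)
t=3: queue=[B,C,D,H] q_used=0 → run B
t=4: queue=[B,C,D,H,F] q_used=1 → run B
t=5: queue=[B,C,D,H,F] q_used=2 → run B
t=6: queue=[C,D,H,F,G] q_used=0 → run C
t=7: queue=[C,D,H,F,G] q_used=1 → run C
t=8: queue=[C,D,H,F,G] q_used=2 → run C
t=9: queue=[D,H,F,G] q_used=0 → run D
t=10: queue=[D,H,F,G] q_used=1 → run D
t=11: queue=[D,H,F,G] q_used=2 → run D
t=12: queue=[D,H,F,G] q_used=3 → run D
t=13: queue=[H,F,G,D] q_used=0 → run H
t=14: queue=[H,F,G,D] q_used=1 → run H
t=15: queue=[H,F,G,D] q_used=2 → run H
t=16: queue=[H,F,G,D] q_used=3 → run H
t=17: queue=[F,G,D,H] q_used=0 → run F
t=18: queue=[F,G,D,H] q_used=1 → run F
t=19: queue=[F,G,D,H] q_used=2 → run F
t=20: queue=[F,G,D,H] q_used=3 → run F
t=21: queue=[G,D,H,F] q_used=0 → run G
t=22: queue=[G,D,H,F] q_used=1 → run G
t=23: queue=[G,D,H,F] q_used=2 → run G
t=24: queue=[G,D,H,F] q_used=3 → run G
t=25: queue=[D,H,F] q_used=0 → run D
t=26: queue=[D,H,F] q_used=1 → run D
t=27: queue=[D,H,F] q_used=2 → run D
t=28: queue=[D,H,F] q_used=3 → run D
t=29: queue=[H,F] q_used=0 → run H
t=30: queue=[F] q_used=0 → run F
t=31: queue=[F] q_used=1 → run F
t=32: queue=[F] q_used=2 → run F
t=33: (idle)
t=34: (idle)
t=35: (idle)
t=36: (idle)
t=37: (idle)

completion order = A, B, C, G, D, H, F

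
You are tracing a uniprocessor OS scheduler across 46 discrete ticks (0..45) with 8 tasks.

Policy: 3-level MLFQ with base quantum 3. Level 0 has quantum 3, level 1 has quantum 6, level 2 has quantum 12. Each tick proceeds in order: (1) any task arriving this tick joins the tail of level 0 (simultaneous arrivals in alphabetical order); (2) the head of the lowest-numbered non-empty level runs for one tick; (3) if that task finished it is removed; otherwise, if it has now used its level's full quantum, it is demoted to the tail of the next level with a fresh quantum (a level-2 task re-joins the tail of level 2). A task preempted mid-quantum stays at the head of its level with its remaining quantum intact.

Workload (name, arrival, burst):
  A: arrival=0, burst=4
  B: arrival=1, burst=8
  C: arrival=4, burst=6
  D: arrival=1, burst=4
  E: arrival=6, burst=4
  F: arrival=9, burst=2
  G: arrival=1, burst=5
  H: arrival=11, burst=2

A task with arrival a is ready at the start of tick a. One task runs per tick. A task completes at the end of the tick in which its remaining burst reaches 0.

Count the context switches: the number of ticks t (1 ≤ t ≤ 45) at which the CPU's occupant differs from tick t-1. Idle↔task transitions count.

context switches = 14

t=0: L0/L1/L2 = A/-/- → run A
t=1: L0/L1/L2 = ABDG/-/- → run A
t=2: L0/L1/L2 = ABDG/-/- → run A
t=3: L0/L1/L2 = BDG/A/- → run B
t=4: L0/L1/L2 = BDGC/A/- → run B
t=5: L0/L1/L2 = BDGC/A/- → run B
t=6: L0/L1/L2 = DGCE/AB/- → run D
t=7: L0/L1/L2 = DGCE/AB/- → run D
t=8: L0/L1/L2 = DGCE/AB/- → run D
t=9: L0/L1/L2 = GCEF/ABD/- → run G
t=10: L0/L1/L2 = GCEF/ABD/- → run G
t=11: L0/L1/L2 = GCEFH/ABD/- → run G
t=12: L0/L1/L2 = CEFH/ABDG/- → run C
t=13: L0/L1/L2 = CEFH/ABDG/- → run C
t=14: L0/L1/L2 = CEFH/ABDG/- → run C
t=15: L0/L1/L2 = EFH/ABDGC/- → run E
t=16: L0/L1/L2 = EFH/ABDGC/- → run E
t=17: L0/L1/L2 = EFH/ABDGC/- → run E
t=18: L0/L1/L2 = FH/ABDGCE/- → run F
t=19: L0/L1/L2 = FH/ABDGCE/- → run F
t=20: L0/L1/L2 = H/ABDGCE/- → run H
t=21: L0/L1/L2 = H/ABDGCE/- → run H
t=22: L0/L1/L2 = -/ABDGCE/- → run A
t=23: L0/L1/L2 = -/BDGCE/- → run B
t=24: L0/L1/L2 = -/BDGCE/- → run B
t=25: L0/L1/L2 = -/BDGCE/- → run B
t=26: L0/L1/L2 = -/BDGCE/- → run B
t=27: L0/L1/L2 = -/BDGCE/- → run B
t=28: L0/L1/L2 = -/DGCE/- → run D
t=29: L0/L1/L2 = -/GCE/- → run G
t=30: L0/L1/L2 = -/GCE/- → run G
t=31: L0/L1/L2 = -/CE/- → run C
t=32: L0/L1/L2 = -/CE/- → run C
t=33: L0/L1/L2 = -/CE/- → run C
t=34: L0/L1/L2 = -/E/- → run E
t=35: (idle)
t=36: (idle)
t=37: (idle)
t=38: (idle)
t=39: (idle)
t=40: (idle)
t=41: (idle)
t=42: (idle)
t=43: (idle)
t=44: (idle)
t=45: (idle)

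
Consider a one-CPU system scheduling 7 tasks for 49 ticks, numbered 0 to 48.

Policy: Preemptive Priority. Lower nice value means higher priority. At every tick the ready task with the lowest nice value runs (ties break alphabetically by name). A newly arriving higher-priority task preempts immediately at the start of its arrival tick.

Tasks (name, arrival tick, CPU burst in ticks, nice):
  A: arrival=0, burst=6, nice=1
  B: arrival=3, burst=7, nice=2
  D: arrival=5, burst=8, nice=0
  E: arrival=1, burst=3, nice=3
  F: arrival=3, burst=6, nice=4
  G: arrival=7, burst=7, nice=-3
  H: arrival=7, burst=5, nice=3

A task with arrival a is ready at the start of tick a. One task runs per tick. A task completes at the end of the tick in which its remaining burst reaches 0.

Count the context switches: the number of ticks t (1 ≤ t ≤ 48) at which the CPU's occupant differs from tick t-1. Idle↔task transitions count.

t=0: ready={A} → run A
t=1: ready={A,E} → run A
t=2: ready={A,E} → run A
t=3: ready={A,B,E,F} → run A
t=4: ready={A,B,E,F} → run A
t=5: ready={A,B,D,E,F} → run D
t=6: ready={A,B,D,E,F} → run D
t=7: ready={A,B,D,E,F,G,H} → run G
t=8: ready={A,B,D,E,F,G,H} → run G
t=9: ready={A,B,D,E,F,G,H} → run G
t=10: ready={A,B,D,E,F,G,H} → run G
t=11: ready={A,B,D,E,F,G,H} → run G
t=12: ready={A,B,D,E,F,G,H} → run G
t=13: ready={A,B,D,E,F,G,H} → run G
t=14: ready={A,B,D,E,F,H} → run D
t=15: ready={A,B,D,E,F,H} → run D
t=16: ready={A,B,D,E,F,H} → run D
t=17: ready={A,B,D,E,F,H} → run D
t=18: ready={A,B,D,E,F,H} → run D
t=19: ready={A,B,D,E,F,H} → run D
t=20: ready={A,B,E,F,H} → run A
t=21: ready={B,E,F,H} → run B
t=22: ready={B,E,F,H} → run B
t=23: ready={B,E,F,H} → run B
t=24: ready={B,E,F,H} → run B
t=25: ready={B,E,F,H} → run B
t=26: ready={B,E,F,H} → run B
t=27: ready={B,E,F,H} → run B
t=28: ready={E,F,H} → run E
t=29: ready={E,F,H} → run E
t=30: ready={E,F,H} → run E
t=31: ready={F,H} → run H
t=32: ready={F,H} → run H
t=33: ready={F,H} → run H
t=34: ready={F,H} → run H
t=35: ready={F,H} → run H
t=36: ready={F} → run F
t=37: ready={F} → run F
t=38: ready={F} → run F
t=39: ready={F} → run F
t=40: ready={F} → run F
t=41: ready={F} → run F
t=42: (idle)
t=43: (idle)
t=44: (idle)
t=45: (idle)
t=46: (idle)
t=47: (idle)
t=48: (idle)

context switches = 9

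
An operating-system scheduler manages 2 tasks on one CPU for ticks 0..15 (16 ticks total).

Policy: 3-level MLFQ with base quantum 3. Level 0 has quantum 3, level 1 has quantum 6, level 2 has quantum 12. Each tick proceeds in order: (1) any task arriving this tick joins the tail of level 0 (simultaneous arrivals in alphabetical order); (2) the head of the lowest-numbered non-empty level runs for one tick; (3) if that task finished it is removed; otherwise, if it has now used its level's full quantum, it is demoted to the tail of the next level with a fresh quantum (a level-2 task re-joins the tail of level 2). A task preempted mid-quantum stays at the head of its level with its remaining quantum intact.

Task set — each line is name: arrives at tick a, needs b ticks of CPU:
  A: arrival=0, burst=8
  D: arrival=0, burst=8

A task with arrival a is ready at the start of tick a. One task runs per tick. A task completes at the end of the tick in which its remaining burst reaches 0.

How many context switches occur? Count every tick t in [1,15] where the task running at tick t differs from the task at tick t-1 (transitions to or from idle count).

t=0: L0/L1/L2 = AD/-/- → run A
t=1: L0/L1/L2 = AD/-/- → run A
t=2: L0/L1/L2 = AD/-/- → run A
t=3: L0/L1/L2 = D/A/- → run D
t=4: L0/L1/L2 = D/A/- → run D
t=5: L0/L1/L2 = D/A/- → run D
t=6: L0/L1/L2 = -/AD/- → run A
t=7: L0/L1/L2 = -/AD/- → run A
t=8: L0/L1/L2 = -/AD/- → run A
t=9: L0/L1/L2 = -/AD/- → run A
t=10: L0/L1/L2 = -/AD/- → run A
t=11: L0/L1/L2 = -/D/- → run D
t=12: L0/L1/L2 = -/D/- → run D
t=13: L0/L1/L2 = -/D/- → run D
t=14: L0/L1/L2 = -/D/- → run D
t=15: L0/L1/L2 = -/D/- → run D

context switches = 3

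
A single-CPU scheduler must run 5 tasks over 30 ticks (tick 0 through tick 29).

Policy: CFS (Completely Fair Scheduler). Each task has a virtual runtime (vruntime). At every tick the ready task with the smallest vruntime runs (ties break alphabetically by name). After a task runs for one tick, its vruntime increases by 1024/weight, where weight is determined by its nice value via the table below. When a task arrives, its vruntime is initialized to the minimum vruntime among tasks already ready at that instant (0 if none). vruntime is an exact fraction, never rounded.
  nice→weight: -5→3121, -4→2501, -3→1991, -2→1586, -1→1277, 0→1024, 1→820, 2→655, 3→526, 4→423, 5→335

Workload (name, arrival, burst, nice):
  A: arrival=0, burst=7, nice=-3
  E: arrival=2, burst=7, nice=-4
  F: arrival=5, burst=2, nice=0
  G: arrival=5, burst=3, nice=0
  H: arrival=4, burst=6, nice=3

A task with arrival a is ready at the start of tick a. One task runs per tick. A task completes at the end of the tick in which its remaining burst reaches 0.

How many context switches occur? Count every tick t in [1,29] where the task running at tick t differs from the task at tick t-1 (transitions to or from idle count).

context switches = 18

t=0: vr[A=0] → run A
t=1: vr[A=1024/1991] → run A
t=2: vr[A=2048/1991 E=2048/1991] → run A
t=3: vr[A=3072/1991 E=2048/1991] → run E
t=4: vr[A=3072/1991 E=7160832/4979491 H=7160832/4979491] → run E
t=5: vr[A=3072/1991 E=9199616/4979491 F=7160832/4979491 G=7160832/4979491 H=7160832/4979491] → run F
t=6: vr[A=3072/1991 E=9199616/4979491 F=12140323/4979491 G=7160832/4979491 H=7160832/4979491] → run G
t=7: vr[A=3072/1991 E=9199616/4979491 F=12140323/4979491 G=12140323/4979491 H=7160832/4979491] → run H
t=8: vr[A=3072/1991 E=9199616/4979491 F=12140323/4979491 G=12140323/4979491 H=4432798208/1309606133] → run A
t=9: vr[A=4096/1991 E=9199616/4979491 F=12140323/4979491 G=12140323/4979491 H=4432798208/1309606133] → run E
t=10: vr[A=4096/1991 E=11238400/4979491 F=12140323/4979491 G=12140323/4979491 H=4432798208/1309606133] → run A
t=11: vr[A=5120/1991 E=11238400/4979491 F=12140323/4979491 G=12140323/4979491 H=4432798208/1309606133] → run E
t=12: vr[A=5120/1991 E=13277184/4979491 F=12140323/4979491 G=12140323/4979491 H=4432798208/1309606133] → run F
t=13: vr[A=5120/1991 E=13277184/4979491 G=12140323/4979491 H=4432798208/1309606133] → run G
t=14: vr[A=5120/1991 E=13277184/4979491 G=17119814/4979491 H=4432798208/1309606133] → run A
t=15: vr[A=6144/1991 E=13277184/4979491 G=17119814/4979491 H=4432798208/1309606133] → run E
t=16: vr[A=6144/1991 E=15315968/4979491 G=17119814/4979491 H=4432798208/1309606133] → run E
t=17: vr[A=6144/1991 E=17354752/4979491 G=17119814/4979491 H=4432798208/1309606133] → run A
t=18: vr[E=17354752/4979491 G=17119814/4979491 H=4432798208/1309606133] → run H
t=19: vr[E=17354752/4979491 G=17119814/4979491 H=6982297600/1309606133] → run G
t=20: vr[E=17354752/4979491 H=6982297600/1309606133] → run E
t=21: vr[H=6982297600/1309606133] → run H
t=22: vr[H=9531796992/1309606133] → run H
t=23: vr[H=12081296384/1309606133] → run H
t=24: vr[H=14630795776/1309606133] → run H
t=25: (idle)
t=26: (idle)
t=27: (idle)
t=28: (idle)
t=29: (idle)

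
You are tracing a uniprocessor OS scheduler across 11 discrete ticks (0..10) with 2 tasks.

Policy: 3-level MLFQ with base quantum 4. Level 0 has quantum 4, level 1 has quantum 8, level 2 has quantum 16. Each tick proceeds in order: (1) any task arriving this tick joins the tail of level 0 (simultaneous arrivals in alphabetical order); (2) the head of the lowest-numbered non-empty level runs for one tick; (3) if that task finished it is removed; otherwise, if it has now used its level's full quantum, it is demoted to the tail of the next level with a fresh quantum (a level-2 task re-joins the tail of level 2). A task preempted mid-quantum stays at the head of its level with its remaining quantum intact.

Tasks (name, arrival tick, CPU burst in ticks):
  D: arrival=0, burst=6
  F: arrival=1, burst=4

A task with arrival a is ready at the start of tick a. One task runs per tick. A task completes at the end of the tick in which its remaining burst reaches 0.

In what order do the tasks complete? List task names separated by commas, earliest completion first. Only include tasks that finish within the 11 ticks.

t=0: L0/L1/L2 = D/-/- → run D
t=1: L0/L1/L2 = DF/-/- → run D
t=2: L0/L1/L2 = DF/-/- → run D
t=3: L0/L1/L2 = DF/-/- → run D
t=4: L0/L1/L2 = F/D/- → run F
t=5: L0/L1/L2 = F/D/- → run F
t=6: L0/L1/L2 = F/D/- → run F
t=7: L0/L1/L2 = F/D/- → run F
t=8: L0/L1/L2 = -/D/- → run D
t=9: L0/L1/L2 = -/D/- → run D
t=10: (idle)

completion order = F, D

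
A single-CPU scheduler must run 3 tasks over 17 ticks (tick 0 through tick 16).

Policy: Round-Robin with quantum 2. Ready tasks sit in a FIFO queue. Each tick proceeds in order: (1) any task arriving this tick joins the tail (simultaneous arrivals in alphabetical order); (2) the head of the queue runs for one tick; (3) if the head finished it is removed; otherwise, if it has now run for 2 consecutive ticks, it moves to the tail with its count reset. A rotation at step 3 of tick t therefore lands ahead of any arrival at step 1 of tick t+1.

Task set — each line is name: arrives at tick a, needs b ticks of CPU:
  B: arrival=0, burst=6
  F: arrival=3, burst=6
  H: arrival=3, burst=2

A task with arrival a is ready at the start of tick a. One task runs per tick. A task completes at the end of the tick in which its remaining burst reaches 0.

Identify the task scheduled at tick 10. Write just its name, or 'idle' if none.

running at tick 10 = F

t=0: queue=[B] q_used=0 → run B
t=1: queue=[B] q_used=1 → run B
t=2: queue=[B] q_used=0 → run B
t=3: queue=[B,F,H] q_used=1 → run B
t=4: queue=[F,H,B] q_used=0 → run F
t=5: queue=[F,H,B] q_used=1 → run F
t=6: queue=[H,B,F] q_used=0 → run H
t=7: queue=[H,B,F] q_used=1 → run H
t=8: queue=[B,F] q_used=0 → run B
t=9: queue=[B,F] q_used=1 → run B
t=10: queue=[F] q_used=0 → run F
t=11: queue=[F] q_used=1 → run F
t=12: queue=[F] q_used=0 → run F
t=13: queue=[F] q_used=1 → run F
t=14: (idle)
t=15: (idle)
t=16: (idle)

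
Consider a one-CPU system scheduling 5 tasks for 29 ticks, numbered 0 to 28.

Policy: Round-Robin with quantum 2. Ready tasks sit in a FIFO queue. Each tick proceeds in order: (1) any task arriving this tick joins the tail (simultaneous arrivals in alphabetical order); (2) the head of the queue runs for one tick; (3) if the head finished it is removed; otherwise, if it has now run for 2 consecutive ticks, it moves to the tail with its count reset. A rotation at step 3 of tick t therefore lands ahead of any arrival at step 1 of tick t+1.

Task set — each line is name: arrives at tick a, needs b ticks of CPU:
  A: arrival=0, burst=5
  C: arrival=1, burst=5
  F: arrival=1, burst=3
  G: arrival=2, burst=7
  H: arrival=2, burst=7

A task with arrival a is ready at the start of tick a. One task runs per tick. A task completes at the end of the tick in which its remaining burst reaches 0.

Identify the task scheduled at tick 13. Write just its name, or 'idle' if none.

t=0: queue=[A] q_used=0 → run A
t=1: queue=[A,C,F] q_used=1 → run A
t=2: queue=[C,F,A,G,H] q_used=0 → run C
t=3: queue=[C,F,A,G,H] q_used=1 → run C
t=4: queue=[F,A,G,H,C] q_used=0 → run F
t=5: queue=[F,A,G,H,C] q_used=1 → run F
t=6: queue=[A,G,H,C,F] q_used=0 → run A
t=7: queue=[A,G,H,C,F] q_used=1 → run A
t=8: queue=[G,H,C,F,A] q_used=0 → run G
t=9: queue=[G,H,C,F,A] q_used=1 → run G
t=10: queue=[H,C,F,A,G] q_used=0 → run H
t=11: queue=[H,C,F,A,G] q_used=1 → run H
t=12: queue=[C,F,A,G,H] q_used=0 → run C
t=13: queue=[C,F,A,G,H] q_used=1 → run C
t=14: queue=[F,A,G,H,C] q_used=0 → run F
t=15: queue=[A,G,H,C] q_used=0 → run A
t=16: queue=[G,H,C] q_used=0 → run G
t=17: queue=[G,H,C] q_used=1 → run G
t=18: queue=[H,C,G] q_used=0 → run H
t=19: queue=[H,C,G] q_used=1 → run H
t=20: queue=[C,G,H] q_used=0 → run C
t=21: queue=[G,H] q_used=0 → run G
t=22: queue=[G,H] q_used=1 → run G
t=23: queue=[H,G] q_used=0 → run H
t=24: queue=[H,G] q_used=1 → run H
t=25: queue=[G,H] q_used=0 → run G
t=26: queue=[H] q_used=0 → run H
t=27: (idle)
t=28: (idle)

running at tick 13 = C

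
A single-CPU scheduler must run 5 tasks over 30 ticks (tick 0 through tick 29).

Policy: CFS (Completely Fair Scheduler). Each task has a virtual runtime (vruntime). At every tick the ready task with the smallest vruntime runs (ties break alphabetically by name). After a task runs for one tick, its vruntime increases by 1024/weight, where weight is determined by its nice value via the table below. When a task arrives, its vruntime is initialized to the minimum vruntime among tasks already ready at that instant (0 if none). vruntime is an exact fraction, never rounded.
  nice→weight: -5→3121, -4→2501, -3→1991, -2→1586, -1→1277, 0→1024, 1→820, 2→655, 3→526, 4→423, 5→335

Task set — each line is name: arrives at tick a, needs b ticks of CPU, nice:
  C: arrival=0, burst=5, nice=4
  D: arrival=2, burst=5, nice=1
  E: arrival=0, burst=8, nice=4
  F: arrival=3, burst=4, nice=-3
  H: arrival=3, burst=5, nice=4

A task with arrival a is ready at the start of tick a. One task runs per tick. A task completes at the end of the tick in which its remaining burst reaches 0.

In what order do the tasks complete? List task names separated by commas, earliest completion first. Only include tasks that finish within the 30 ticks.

completion order = F, D, C, H, E

t=0: vr[C=0 E=0] → run C
t=1: vr[C=1024/423 E=0] → run E
t=2: vr[C=1024/423 D=1024/423 E=1024/423] → run C
t=3: vr[C=2048/423 D=1024/423 E=1024/423 F=1024/423 H=1024/423] → run D
t=4: vr[C=2048/423 D=318208/86715 E=1024/423 F=1024/423 H=1024/423] → run E
t=5: vr[C=2048/423 D=318208/86715 E=2048/423 F=1024/423 H=1024/423] → run F
t=6: vr[C=2048/423 D=318208/86715 E=2048/423 F=2471936/842193 H=1024/423] → run H
t=7: vr[C=2048/423 D=318208/86715 E=2048/423 F=2471936/842193 H=2048/423] → run F
t=8: vr[C=2048/423 D=318208/86715 E=2048/423 F=2905088/842193 H=2048/423] → run F
t=9: vr[C=2048/423 D=318208/86715 E=2048/423 F=3338240/842193 H=2048/423] → run D
t=10: vr[C=2048/423 D=426496/86715 E=2048/423 F=3338240/842193 H=2048/423] → run F
t=11: vr[C=2048/423 D=426496/86715 E=2048/423 H=2048/423] → run C
t=12: vr[C=1024/141 D=426496/86715 E=2048/423 H=2048/423] → run E
t=13: vr[C=1024/141 D=426496/86715 E=1024/141 H=2048/423] → run H
t=14: vr[C=1024/141 D=426496/86715 E=1024/141 H=1024/141] → run D
t=15: vr[C=1024/141 D=534784/86715 E=1024/141 H=1024/141] → run D
t=16: vr[C=1024/141 D=643072/86715 E=1024/141 H=1024/141] → run C
t=17: vr[C=4096/423 D=643072/86715 E=1024/141 H=1024/141] → run E
t=18: vr[C=4096/423 D=643072/86715 E=4096/423 H=1024/141] → run H
t=19: vr[C=4096/423 D=643072/86715 E=4096/423 H=4096/423] → run D
t=20: vr[C=4096/423 E=4096/423 H=4096/423] → run C
t=21: vr[E=4096/423 H=4096/423] → run E
t=22: vr[E=5120/423 H=4096/423] → run H
t=23: vr[E=5120/423 H=5120/423] → run E
t=24: vr[E=2048/141 H=5120/423] → run H
t=25: vr[E=2048/141] → run E
t=26: vr[E=7168/423] → run E
t=27: (idle)
t=28: (idle)
t=29: (idle)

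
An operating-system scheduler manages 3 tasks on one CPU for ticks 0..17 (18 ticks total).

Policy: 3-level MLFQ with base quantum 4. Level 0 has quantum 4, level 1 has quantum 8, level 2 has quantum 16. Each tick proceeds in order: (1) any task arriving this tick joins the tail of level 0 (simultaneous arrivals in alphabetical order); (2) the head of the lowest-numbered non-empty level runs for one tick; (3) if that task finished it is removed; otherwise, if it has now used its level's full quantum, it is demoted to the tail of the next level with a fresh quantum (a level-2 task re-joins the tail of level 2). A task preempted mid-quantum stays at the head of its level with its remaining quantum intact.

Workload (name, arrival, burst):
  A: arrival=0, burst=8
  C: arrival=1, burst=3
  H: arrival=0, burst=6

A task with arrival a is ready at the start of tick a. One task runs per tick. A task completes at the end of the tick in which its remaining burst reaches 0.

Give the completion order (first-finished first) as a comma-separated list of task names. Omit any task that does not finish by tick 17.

completion order = C, A, H

t=0: L0/L1/L2 = AH/-/- → run A
t=1: L0/L1/L2 = AHC/-/- → run A
t=2: L0/L1/L2 = AHC/-/- → run A
t=3: L0/L1/L2 = AHC/-/- → run A
t=4: L0/L1/L2 = HC/A/- → run H
t=5: L0/L1/L2 = HC/A/- → run H
t=6: L0/L1/L2 = HC/A/- → run H
t=7: L0/L1/L2 = HC/A/- → run H
t=8: L0/L1/L2 = C/AH/- → run C
t=9: L0/L1/L2 = C/AH/- → run C
t=10: L0/L1/L2 = C/AH/- → run C
t=11: L0/L1/L2 = -/AH/- → run A
t=12: L0/L1/L2 = -/AH/- → run A
t=13: L0/L1/L2 = -/AH/- → run A
t=14: L0/L1/L2 = -/AH/- → run A
t=15: L0/L1/L2 = -/H/- → run H
t=16: L0/L1/L2 = -/H/- → run H
t=17: (idle)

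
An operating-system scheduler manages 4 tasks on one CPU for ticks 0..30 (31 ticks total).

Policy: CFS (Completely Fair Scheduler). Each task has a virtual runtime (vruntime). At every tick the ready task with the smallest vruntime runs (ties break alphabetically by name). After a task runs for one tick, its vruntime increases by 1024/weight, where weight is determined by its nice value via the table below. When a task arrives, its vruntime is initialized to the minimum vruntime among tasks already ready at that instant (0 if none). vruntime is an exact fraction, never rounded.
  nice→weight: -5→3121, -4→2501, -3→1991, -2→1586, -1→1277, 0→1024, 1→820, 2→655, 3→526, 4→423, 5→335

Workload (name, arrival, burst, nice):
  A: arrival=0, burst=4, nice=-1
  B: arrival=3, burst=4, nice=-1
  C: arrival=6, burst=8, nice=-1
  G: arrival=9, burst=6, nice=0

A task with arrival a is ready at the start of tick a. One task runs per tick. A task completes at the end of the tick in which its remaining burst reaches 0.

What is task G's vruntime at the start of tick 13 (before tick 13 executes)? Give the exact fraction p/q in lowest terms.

vruntime(G, start of tick 13) = 8698/1277

t=0: vr[A=0] → run A
t=1: vr[A=1024/1277] → run A
t=2: vr[A=2048/1277] → run A
t=3: vr[A=3072/1277 B=3072/1277] → run A
t=4: vr[B=3072/1277] → run B
t=5: vr[B=4096/1277] → run B
t=6: vr[B=5120/1277 C=5120/1277] → run B
t=7: vr[B=6144/1277 C=5120/1277] → run C
t=8: vr[B=6144/1277 C=6144/1277] → run B
t=9: vr[C=6144/1277 G=6144/1277] → run C
t=10: vr[C=7168/1277 G=6144/1277] → run G
t=11: vr[C=7168/1277 G=7421/1277] → run C
t=12: vr[C=8192/1277 G=7421/1277] → run G
t=13: vr[C=8192/1277 G=8698/1277] → run C
t=14: vr[C=9216/1277 G=8698/1277] → run G
t=15: vr[C=9216/1277 G=9975/1277] → run C
t=16: vr[C=10240/1277 G=9975/1277] → run G
t=17: vr[C=10240/1277 G=11252/1277] → run C
t=18: vr[C=11264/1277 G=11252/1277] → run G
t=19: vr[C=11264/1277 G=12529/1277] → run C
t=20: vr[C=12288/1277 G=12529/1277] → run C
t=21: vr[G=12529/1277] → run G
t=22: (idle)
t=23: (idle)
t=24: (idle)
t=25: (idle)
t=26: (idle)
t=27: (idle)
t=28: (idle)
t=29: (idle)
t=30: (idle)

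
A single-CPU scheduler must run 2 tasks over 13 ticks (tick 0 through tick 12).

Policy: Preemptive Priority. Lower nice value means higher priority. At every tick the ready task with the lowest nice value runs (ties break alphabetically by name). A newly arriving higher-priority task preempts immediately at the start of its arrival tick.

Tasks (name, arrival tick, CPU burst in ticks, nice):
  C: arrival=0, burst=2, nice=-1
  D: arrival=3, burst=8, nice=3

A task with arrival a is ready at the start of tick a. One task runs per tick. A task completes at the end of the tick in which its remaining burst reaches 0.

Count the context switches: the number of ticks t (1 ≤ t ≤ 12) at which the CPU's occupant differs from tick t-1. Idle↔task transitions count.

context switches = 3

t=0: ready={C} → run C
t=1: ready={C} → run C
t=2: (idle)
t=3: ready={D} → run D
t=4: ready={D} → run D
t=5: ready={D} → run D
t=6: ready={D} → run D
t=7: ready={D} → run D
t=8: ready={D} → run D
t=9: ready={D} → run D
t=10: ready={D} → run D
t=11: (idle)
t=12: (idle)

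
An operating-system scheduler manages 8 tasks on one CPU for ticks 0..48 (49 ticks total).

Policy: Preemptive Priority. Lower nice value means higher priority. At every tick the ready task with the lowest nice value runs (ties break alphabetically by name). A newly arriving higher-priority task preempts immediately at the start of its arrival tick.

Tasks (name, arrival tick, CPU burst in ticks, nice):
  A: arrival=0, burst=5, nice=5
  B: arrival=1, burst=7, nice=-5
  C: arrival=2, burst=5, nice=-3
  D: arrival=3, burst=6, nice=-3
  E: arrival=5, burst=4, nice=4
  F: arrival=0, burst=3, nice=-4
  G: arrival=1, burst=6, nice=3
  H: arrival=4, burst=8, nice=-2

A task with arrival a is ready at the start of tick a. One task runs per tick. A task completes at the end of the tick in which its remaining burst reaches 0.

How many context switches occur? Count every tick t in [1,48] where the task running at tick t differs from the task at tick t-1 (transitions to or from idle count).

t=0: ready={A,F} → run F
t=1: ready={A,B,F,G} → run B
t=2: ready={A,B,C,F,G} → run B
t=3: ready={A,B,C,D,F,G} → run B
t=4: ready={A,B,C,D,F,G,H} → run B
t=5: ready={A,B,C,D,E,F,G,H} → run B
t=6: ready={A,B,C,D,E,F,G,H} → run B
t=7: ready={A,B,C,D,E,F,G,H} → run B
t=8: ready={A,C,D,E,F,G,H} → run F
t=9: ready={A,C,D,E,F,G,H} → run F
t=10: ready={A,C,D,E,G,H} → run C
t=11: ready={A,C,D,E,G,H} → run C
t=12: ready={A,C,D,E,G,H} → run C
t=13: ready={A,C,D,E,G,H} → run C
t=14: ready={A,C,D,E,G,H} → run C
t=15: ready={A,D,E,G,H} → run D
t=16: ready={A,D,E,G,H} → run D
t=17: ready={A,D,E,G,H} → run D
t=18: ready={A,D,E,G,H} → run D
t=19: ready={A,D,E,G,H} → run D
t=20: ready={A,D,E,G,H} → run D
t=21: ready={A,E,G,H} → run H
t=22: ready={A,E,G,H} → run H
t=23: ready={A,E,G,H} → run H
t=24: ready={A,E,G,H} → run H
t=25: ready={A,E,G,H} → run H
t=26: ready={A,E,G,H} → run H
t=27: ready={A,E,G,H} → run H
t=28: ready={A,E,G,H} → run H
t=29: ready={A,E,G} → run G
t=30: ready={A,E,G} → run G
t=31: ready={A,E,G} → run G
t=32: ready={A,E,G} → run G
t=33: ready={A,E,G} → run G
t=34: ready={A,E,G} → run G
t=35: ready={A,E} → run E
t=36: ready={A,E} → run E
t=37: ready={A,E} → run E
t=38: ready={A,E} → run E
t=39: ready={A} → run A
t=40: ready={A} → run A
t=41: ready={A} → run A
t=42: ready={A} → run A
t=43: ready={A} → run A
t=44: (idle)
t=45: (idle)
t=46: (idle)
t=47: (idle)
t=48: (idle)

context switches = 9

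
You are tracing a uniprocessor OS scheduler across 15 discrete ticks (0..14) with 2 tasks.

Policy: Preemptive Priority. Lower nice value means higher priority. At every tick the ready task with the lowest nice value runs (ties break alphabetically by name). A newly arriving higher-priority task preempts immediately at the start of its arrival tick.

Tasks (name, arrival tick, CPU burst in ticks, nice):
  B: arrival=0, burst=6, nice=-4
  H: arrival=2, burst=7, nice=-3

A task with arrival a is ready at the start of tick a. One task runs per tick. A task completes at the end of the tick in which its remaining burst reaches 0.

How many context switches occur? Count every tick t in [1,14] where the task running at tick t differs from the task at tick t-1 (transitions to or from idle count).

context switches = 2

t=0: ready={B} → run B
t=1: ready={B} → run B
t=2: ready={B,H} → run B
t=3: ready={B,H} → run B
t=4: ready={B,H} → run B
t=5: ready={B,H} → run B
t=6: ready={H} → run H
t=7: ready={H} → run H
t=8: ready={H} → run H
t=9: ready={H} → run H
t=10: ready={H} → run H
t=11: ready={H} → run H
t=12: ready={H} → run H
t=13: (idle)
t=14: (idle)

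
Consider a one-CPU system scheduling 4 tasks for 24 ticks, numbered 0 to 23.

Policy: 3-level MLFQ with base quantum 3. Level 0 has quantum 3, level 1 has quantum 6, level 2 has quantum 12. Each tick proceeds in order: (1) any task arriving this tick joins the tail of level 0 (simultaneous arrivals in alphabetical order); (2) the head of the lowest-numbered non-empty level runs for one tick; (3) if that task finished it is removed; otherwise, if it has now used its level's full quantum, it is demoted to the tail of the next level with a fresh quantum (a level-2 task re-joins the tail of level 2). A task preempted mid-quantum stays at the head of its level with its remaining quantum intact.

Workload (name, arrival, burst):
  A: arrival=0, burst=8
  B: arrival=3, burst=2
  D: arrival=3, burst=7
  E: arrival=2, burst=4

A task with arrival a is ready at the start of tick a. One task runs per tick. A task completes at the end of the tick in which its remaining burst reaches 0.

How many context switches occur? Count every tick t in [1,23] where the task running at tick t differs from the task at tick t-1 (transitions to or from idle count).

t=0: L0/L1/L2 = A/-/- → run A
t=1: L0/L1/L2 = A/-/- → run A
t=2: L0/L1/L2 = AE/-/- → run A
t=3: L0/L1/L2 = EBD/A/- → run E
t=4: L0/L1/L2 = EBD/A/- → run E
t=5: L0/L1/L2 = EBD/A/- → run E
t=6: L0/L1/L2 = BD/AE/- → run B
t=7: L0/L1/L2 = BD/AE/- → run B
t=8: L0/L1/L2 = D/AE/- → run D
t=9: L0/L1/L2 = D/AE/- → run D
t=10: L0/L1/L2 = D/AE/- → run D
t=11: L0/L1/L2 = -/AED/- → run A
t=12: L0/L1/L2 = -/AED/- → run A
t=13: L0/L1/L2 = -/AED/- → run A
t=14: L0/L1/L2 = -/AED/- → run A
t=15: L0/L1/L2 = -/AED/- → run A
t=16: L0/L1/L2 = -/ED/- → run E
t=17: L0/L1/L2 = -/D/- → run D
t=18: L0/L1/L2 = -/D/- → run D
t=19: L0/L1/L2 = -/D/- → run D
t=20: L0/L1/L2 = -/D/- → run D
t=21: (idle)
t=22: (idle)
t=23: (idle)

context switches = 7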